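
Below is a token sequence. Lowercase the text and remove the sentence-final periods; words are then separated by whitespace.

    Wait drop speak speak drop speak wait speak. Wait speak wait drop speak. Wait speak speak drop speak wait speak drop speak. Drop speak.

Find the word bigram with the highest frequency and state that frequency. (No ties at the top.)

"drop speak", 6 times

Bigram frequencies (highest first):
  drop speak: 6
  speak wait: 5
  speak drop: 4
  wait speak: 4
  wait drop: 2
  speak speak: 2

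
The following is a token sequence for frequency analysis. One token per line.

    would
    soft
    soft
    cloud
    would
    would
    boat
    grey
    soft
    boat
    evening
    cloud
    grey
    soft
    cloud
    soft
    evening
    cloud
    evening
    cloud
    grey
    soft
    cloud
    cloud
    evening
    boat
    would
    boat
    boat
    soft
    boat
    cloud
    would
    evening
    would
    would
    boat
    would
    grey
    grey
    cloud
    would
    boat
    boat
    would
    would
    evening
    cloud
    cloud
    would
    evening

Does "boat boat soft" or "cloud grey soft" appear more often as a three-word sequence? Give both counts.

"boat boat soft": 1 occurrence
"cloud grey soft": 2 occurrences

"cloud grey soft" (2 vs 1)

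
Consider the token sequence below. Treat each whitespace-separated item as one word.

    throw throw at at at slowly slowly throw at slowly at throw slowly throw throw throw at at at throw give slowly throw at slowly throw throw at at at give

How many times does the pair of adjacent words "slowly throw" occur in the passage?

4

Scanning the 30 overlapping bigram windows for "slowly throw":
  position 7–8: slowly throw
  position 13–14: slowly throw
  position 22–23: slowly throw
  position 25–26: slowly throw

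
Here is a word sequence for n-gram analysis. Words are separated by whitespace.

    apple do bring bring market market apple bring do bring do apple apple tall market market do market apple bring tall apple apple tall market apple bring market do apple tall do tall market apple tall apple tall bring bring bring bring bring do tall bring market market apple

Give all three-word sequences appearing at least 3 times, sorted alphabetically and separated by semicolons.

Trigram counts meeting the condition (at least 3 times):
  bring bring bring: 3
  market apple bring: 3

bring bring bring; market apple bring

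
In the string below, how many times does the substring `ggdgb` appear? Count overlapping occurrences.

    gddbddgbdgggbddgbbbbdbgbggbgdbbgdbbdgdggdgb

1

Sliding a length-5 window over the 43 characters (39 positions):
  position 39–43: ggdgb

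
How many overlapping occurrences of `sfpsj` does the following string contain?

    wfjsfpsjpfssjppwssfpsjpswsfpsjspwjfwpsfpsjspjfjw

Sliding a length-5 window over the 48 characters (44 positions):
  position 4–8: sfpsj
  position 18–22: sfpsj
  position 26–30: sfpsj
  position 38–42: sfpsj

4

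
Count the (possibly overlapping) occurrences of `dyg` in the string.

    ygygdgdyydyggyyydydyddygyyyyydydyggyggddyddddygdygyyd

5

Sliding a length-3 window over the 53 characters (51 positions):
  position 10–12: dyg
  position 22–24: dyg
  position 32–34: dyg
  position 45–47: dyg
  position 48–50: dyg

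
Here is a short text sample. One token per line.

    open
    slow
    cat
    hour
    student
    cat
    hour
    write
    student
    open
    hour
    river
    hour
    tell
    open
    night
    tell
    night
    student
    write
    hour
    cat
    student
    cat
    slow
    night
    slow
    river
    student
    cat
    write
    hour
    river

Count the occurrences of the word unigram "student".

5

Scanning the 33 tokens for "student":
  position 5: student
  position 9: student
  position 19: student
  position 23: student
  position 29: student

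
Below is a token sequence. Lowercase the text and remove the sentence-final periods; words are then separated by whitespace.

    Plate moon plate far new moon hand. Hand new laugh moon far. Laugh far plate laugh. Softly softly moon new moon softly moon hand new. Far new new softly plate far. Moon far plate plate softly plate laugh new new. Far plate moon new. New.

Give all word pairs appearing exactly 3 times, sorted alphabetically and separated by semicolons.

Bigram counts meeting the condition (exactly 3 times):
  far plate: 3
  new new: 3

far plate; new new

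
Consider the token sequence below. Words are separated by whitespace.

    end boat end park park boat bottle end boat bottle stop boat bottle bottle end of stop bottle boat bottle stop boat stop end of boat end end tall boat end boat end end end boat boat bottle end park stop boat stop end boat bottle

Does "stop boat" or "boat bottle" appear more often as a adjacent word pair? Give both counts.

"boat bottle" (6 vs 3)

"stop boat": 3 occurrences
"boat bottle": 6 occurrences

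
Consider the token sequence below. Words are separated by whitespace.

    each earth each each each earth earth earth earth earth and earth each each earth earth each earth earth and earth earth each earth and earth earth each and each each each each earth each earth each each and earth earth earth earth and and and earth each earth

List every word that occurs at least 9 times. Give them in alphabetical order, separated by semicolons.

each; earth

Unigram counts meeting the condition (at least 9 times):
  each: 17
  earth: 24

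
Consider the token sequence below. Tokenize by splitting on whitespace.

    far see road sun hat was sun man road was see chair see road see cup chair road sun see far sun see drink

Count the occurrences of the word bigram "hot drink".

0

Scanning the 23 overlapping bigram windows for "hot drink":
  (none found)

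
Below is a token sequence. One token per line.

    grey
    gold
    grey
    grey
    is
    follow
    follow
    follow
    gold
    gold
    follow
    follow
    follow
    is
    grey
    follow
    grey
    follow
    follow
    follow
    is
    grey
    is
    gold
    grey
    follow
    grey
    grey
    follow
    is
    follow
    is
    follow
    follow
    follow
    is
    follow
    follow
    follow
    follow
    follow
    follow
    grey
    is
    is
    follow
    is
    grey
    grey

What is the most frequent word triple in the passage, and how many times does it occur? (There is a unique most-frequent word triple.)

Trigram frequencies (highest first):
  follow follow follow: 8
  is follow follow: 3
  follow follow is: 3
  follow is grey: 3
  follow is follow: 3
  grey follow grey: 2
  … (24 more, each ≤ 2)

"follow follow follow", 8 times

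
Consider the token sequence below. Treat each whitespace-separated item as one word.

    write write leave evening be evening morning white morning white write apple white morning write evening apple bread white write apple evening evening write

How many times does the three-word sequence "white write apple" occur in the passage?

Scanning the 22 overlapping trigram windows for "white write apple":
  position 10–12: white write apple
  position 19–21: white write apple

2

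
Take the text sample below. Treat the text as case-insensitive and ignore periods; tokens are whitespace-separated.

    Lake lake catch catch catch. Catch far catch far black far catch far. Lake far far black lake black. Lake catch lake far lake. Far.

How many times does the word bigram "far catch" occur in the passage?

2

Scanning the 24 overlapping bigram windows for "far catch":
  position 7–8: far catch
  position 11–12: far catch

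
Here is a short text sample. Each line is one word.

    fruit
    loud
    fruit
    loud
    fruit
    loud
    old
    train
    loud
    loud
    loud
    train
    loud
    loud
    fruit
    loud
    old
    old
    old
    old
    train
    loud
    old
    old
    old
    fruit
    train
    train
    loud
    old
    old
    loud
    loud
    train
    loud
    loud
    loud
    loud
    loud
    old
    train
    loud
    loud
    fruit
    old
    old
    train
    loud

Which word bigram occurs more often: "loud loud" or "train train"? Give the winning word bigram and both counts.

"loud loud": 9 occurrences
"train train": 1 occurrence

"loud loud" (9 vs 1)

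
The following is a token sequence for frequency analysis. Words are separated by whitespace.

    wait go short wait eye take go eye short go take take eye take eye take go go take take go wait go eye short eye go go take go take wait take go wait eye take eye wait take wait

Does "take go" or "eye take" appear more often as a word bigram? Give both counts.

"take go" (5 vs 4)

"take go": 5 occurrences
"eye take": 4 occurrences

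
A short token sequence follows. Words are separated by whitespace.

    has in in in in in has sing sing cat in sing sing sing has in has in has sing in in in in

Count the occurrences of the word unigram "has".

Scanning the 24 tokens for "has":
  position 1: has
  position 7: has
  position 15: has
  position 17: has
  position 19: has

5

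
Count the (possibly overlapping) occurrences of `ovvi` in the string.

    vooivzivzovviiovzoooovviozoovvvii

Sliding a length-4 window over the 33 characters (30 positions):
  position 10–13: ovvi
  position 21–24: ovvi

2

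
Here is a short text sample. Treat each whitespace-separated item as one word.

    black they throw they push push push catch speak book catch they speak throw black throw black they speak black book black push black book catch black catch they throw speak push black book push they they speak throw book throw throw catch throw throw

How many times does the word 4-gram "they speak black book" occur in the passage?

1

Scanning the 42 overlapping 4-gram windows for "they speak black book":
  position 18–21: they speak black book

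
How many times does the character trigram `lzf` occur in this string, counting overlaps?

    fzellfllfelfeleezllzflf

1

Sliding a length-3 window over the 23 characters (21 positions):
  position 19–21: lzf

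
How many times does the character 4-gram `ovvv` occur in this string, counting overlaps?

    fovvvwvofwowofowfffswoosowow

1

Sliding a length-4 window over the 28 characters (25 positions):
  position 2–5: ovvv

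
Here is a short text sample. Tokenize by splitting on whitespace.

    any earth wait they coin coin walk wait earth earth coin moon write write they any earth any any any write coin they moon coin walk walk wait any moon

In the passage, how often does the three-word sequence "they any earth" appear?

1

Scanning the 28 overlapping trigram windows for "they any earth":
  position 15–17: they any earth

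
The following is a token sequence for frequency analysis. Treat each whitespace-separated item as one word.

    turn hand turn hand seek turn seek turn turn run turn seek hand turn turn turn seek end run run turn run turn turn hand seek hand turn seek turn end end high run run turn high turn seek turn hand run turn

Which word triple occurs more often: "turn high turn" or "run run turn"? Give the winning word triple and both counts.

"run run turn" (2 vs 1)

"turn high turn": 1 occurrence
"run run turn": 2 occurrences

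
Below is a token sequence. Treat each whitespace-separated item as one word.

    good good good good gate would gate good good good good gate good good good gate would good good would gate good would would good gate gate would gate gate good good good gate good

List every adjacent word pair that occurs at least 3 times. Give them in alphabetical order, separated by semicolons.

Bigram counts meeting the condition (at least 3 times):
  gate good: 5
  gate would: 3
  good gate: 5
  good good: 11
  would gate: 3

gate good; gate would; good gate; good good; would gate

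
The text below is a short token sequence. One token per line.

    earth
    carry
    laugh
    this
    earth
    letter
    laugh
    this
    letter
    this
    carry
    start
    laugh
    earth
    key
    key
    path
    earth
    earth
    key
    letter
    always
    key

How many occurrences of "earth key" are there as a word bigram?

2

Scanning the 22 overlapping bigram windows for "earth key":
  position 14–15: earth key
  position 19–20: earth key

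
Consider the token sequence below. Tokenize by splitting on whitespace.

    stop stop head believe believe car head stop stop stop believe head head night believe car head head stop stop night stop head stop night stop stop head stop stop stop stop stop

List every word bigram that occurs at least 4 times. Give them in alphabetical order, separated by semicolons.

head stop; stop stop

Bigram counts meeting the condition (at least 4 times):
  head stop: 4
  stop stop: 9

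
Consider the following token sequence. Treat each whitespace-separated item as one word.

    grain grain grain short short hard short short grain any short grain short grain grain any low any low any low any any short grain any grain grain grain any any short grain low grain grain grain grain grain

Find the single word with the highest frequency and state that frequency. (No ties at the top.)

Unigram frequencies (highest first):
  grain: 17
  any: 9
  short: 8
  low: 4
  hard: 1

"grain", 17 times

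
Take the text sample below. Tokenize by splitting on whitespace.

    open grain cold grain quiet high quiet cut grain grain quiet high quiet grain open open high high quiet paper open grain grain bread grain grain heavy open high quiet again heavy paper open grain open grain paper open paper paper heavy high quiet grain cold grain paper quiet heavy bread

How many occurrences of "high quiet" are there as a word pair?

5

Scanning the 50 overlapping bigram windows for "high quiet":
  position 6–7: high quiet
  position 12–13: high quiet
  position 18–19: high quiet
  position 29–30: high quiet
  position 43–44: high quiet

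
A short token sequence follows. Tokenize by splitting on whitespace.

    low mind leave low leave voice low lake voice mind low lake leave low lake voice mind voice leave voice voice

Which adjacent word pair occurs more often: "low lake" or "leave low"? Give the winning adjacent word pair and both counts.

"low lake": 3 occurrences
"leave low": 2 occurrences

"low lake" (3 vs 2)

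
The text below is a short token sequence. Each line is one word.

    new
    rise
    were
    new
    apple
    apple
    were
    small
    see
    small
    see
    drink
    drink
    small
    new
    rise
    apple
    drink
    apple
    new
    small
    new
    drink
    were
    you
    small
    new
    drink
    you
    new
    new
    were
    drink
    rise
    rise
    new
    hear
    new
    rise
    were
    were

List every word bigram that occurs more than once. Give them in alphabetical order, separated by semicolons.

new drink; new rise; rise were; small new; small see

Bigram counts meeting the condition (more than once):
  new drink: 2
  new rise: 3
  rise were: 2
  small new: 3
  small see: 2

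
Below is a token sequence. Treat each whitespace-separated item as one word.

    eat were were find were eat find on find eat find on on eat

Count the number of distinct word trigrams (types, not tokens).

11

14 tokens → 12 trigram windows in total.
Repeated trigrams (each contributes count−1 duplicates):
  eat find on: 2
1 duplicate windows → 12 − 1 = 11 distinct.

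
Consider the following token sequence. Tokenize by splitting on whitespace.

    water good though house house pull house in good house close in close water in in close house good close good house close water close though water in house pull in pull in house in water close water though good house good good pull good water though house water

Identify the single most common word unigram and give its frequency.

"house", 10 times

Unigram frequencies (highest first):
  house: 10
  water: 8
  good: 8
  in: 8
  close: 7
  though: 4
  … (1 more, each ≤ 4)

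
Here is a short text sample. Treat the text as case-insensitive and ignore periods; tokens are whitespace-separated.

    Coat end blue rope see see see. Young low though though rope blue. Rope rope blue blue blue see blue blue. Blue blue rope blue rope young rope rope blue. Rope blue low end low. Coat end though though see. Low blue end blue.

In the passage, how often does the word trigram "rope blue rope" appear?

Scanning the 42 overlapping trigram windows for "rope blue rope":
  position 12–14: rope blue rope
  position 24–26: rope blue rope
  position 29–31: rope blue rope

3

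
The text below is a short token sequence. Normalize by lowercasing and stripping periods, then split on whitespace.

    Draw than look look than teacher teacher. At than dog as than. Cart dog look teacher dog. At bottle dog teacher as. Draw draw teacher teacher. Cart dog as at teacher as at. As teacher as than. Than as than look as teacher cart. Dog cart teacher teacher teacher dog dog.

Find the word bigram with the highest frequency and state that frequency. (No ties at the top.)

"teacher teacher", 4 times

Bigram frequencies (highest first):
  teacher teacher: 4
  as than: 3
  cart dog: 3
  teacher as: 3
  than look: 2
  dog as: 2
  … (29 more, each ≤ 2)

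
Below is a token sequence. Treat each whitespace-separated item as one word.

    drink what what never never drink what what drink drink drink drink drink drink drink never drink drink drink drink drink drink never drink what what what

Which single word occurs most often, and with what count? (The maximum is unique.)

Unigram frequencies (highest first):
  drink: 16
  what: 7
  never: 4

"drink", 16 times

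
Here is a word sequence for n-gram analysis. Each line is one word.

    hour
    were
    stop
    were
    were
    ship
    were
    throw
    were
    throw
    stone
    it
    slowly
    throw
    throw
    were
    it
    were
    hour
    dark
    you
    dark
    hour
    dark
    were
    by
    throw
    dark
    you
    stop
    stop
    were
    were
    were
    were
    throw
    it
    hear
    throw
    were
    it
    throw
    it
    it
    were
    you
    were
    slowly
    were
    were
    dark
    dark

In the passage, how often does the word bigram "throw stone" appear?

Scanning the 51 overlapping bigram windows for "throw stone":
  position 10–11: throw stone

1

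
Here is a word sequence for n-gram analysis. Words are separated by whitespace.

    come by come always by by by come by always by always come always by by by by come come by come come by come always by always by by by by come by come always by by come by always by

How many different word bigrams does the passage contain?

42 tokens → 41 bigram windows in total.
Repeated bigrams (each contributes count−1 duplicates):
  by by: 9
  by come: 8
  always by: 7
  come by: 6
  by always: 4
  come always: 4
  come come: 2
33 duplicate windows → 41 − 33 = 8 distinct.

8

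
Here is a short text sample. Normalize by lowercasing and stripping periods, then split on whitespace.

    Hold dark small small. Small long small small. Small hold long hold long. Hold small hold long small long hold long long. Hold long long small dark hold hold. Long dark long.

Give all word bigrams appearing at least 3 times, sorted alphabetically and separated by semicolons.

hold long; long hold; long small; small small

Bigram counts meeting the condition (at least 3 times):
  hold long: 6
  long hold: 4
  long small: 3
  small small: 4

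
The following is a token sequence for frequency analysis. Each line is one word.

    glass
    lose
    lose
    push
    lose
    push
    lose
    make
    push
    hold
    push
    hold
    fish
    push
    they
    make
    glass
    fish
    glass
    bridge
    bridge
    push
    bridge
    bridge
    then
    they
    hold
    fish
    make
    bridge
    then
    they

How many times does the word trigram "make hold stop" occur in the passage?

Scanning the 30 overlapping trigram windows for "make hold stop":
  (none found)

0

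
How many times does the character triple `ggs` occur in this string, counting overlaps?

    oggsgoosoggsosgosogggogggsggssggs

Sliding a length-3 window over the 33 characters (31 positions):
  position 2–4: ggs
  position 10–12: ggs
  position 24–26: ggs
  position 27–29: ggs
  position 31–33: ggs

5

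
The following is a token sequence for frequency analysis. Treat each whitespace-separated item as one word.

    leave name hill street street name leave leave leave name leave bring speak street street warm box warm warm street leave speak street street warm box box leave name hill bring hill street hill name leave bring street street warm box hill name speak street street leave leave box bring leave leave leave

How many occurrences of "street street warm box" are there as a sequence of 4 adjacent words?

3

Scanning the 50 overlapping 4-gram windows for "street street warm box":
  position 14–17: street street warm box
  position 23–26: street street warm box
  position 38–41: street street warm box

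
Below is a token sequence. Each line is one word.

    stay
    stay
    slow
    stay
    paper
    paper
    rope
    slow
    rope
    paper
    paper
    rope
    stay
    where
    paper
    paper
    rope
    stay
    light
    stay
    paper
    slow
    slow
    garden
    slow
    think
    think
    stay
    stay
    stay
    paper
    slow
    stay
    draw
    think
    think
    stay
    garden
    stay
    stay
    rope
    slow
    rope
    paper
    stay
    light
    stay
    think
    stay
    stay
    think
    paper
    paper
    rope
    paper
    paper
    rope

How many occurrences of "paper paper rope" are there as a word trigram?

Scanning the 55 overlapping trigram windows for "paper paper rope":
  position 5–7: paper paper rope
  position 10–12: paper paper rope
  position 15–17: paper paper rope
  position 52–54: paper paper rope
  position 55–57: paper paper rope

5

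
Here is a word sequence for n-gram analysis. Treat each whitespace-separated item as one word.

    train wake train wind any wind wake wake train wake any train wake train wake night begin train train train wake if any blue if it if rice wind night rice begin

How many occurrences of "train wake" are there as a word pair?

Scanning the 31 overlapping bigram windows for "train wake":
  position 1–2: train wake
  position 9–10: train wake
  position 12–13: train wake
  position 14–15: train wake
  position 20–21: train wake

5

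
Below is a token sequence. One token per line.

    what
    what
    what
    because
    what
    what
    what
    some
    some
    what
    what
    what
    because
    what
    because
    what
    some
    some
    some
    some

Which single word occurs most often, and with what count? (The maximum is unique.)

Unigram frequencies (highest first):
  what: 11
  some: 6
  because: 3

"what", 11 times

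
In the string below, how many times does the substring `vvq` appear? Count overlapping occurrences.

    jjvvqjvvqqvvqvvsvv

3

Sliding a length-3 window over the 18 characters (16 positions):
  position 3–5: vvq
  position 7–9: vvq
  position 11–13: vvq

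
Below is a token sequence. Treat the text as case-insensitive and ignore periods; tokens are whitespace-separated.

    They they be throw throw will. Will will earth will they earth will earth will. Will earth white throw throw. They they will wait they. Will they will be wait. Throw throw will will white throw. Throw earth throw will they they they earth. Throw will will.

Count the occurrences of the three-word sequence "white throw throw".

Scanning the 45 overlapping trigram windows for "white throw throw":
  position 18–20: white throw throw
  position 35–37: white throw throw

2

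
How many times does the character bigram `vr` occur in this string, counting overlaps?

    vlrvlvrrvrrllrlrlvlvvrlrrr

Sliding a length-2 window over the 26 characters (25 positions):
  position 6–7: vr
  position 9–10: vr
  position 21–22: vr

3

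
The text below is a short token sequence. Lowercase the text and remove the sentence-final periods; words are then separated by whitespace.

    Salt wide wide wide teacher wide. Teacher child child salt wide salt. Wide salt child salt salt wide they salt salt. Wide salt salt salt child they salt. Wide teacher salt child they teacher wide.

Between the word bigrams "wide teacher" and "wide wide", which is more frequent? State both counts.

"wide teacher": 3 occurrences
"wide wide": 2 occurrences

"wide teacher" (3 vs 2)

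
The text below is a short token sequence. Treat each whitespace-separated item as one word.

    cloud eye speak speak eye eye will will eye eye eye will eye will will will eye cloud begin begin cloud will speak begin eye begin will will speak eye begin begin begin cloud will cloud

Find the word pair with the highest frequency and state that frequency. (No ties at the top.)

"will will", 4 times

Bigram frequencies (highest first):
  will will: 4
  eye eye: 3
  eye will: 3
  will eye: 3
  begin begin: 3
  speak eye: 2
  … (13 more, each ≤ 2)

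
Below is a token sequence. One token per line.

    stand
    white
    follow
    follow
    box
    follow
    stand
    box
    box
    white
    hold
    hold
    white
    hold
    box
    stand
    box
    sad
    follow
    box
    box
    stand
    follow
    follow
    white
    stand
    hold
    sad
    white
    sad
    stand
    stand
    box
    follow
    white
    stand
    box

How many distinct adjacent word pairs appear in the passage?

25

37 tokens → 36 bigram windows in total.
Repeated bigrams (each contributes count−1 duplicates):
  stand box: 4
  box box: 2
  box follow: 2
  box stand: 2
  follow box: 2
  follow follow: 2
  follow white: 2
  white hold: 2
  … (1 more repeated)
11 duplicate windows → 36 − 11 = 25 distinct.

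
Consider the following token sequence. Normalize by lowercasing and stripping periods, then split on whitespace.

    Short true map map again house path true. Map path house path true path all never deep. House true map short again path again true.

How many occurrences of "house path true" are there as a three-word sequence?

Scanning the 23 overlapping trigram windows for "house path true":
  position 6–8: house path true
  position 11–13: house path true

2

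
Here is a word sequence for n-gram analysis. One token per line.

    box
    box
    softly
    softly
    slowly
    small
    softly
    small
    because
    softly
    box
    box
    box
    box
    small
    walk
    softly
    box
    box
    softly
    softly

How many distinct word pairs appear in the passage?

13

21 tokens → 20 bigram windows in total.
Repeated bigrams (each contributes count−1 duplicates):
  box box: 5
  box softly: 2
  softly box: 2
  softly softly: 2
7 duplicate windows → 20 − 7 = 13 distinct.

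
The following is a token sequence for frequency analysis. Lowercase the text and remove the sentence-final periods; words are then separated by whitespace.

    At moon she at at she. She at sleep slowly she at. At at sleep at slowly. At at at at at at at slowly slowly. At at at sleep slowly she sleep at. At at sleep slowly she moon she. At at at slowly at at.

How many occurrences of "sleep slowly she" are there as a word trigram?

Scanning the 45 overlapping trigram windows for "sleep slowly she":
  position 9–11: sleep slowly she
  position 30–32: sleep slowly she
  position 37–39: sleep slowly she

3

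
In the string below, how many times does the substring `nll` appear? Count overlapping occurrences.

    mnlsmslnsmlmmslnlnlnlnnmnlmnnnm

0

Sliding a length-3 window over the 31 characters (29 positions):
  (no match at any position)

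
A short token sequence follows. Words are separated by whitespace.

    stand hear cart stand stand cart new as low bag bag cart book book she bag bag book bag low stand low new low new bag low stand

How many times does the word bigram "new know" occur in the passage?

0

Scanning the 27 overlapping bigram windows for "new know":
  (none found)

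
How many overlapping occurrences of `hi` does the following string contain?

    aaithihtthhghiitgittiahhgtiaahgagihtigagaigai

2

Sliding a length-2 window over the 45 characters (44 positions):
  position 5–6: hi
  position 13–14: hi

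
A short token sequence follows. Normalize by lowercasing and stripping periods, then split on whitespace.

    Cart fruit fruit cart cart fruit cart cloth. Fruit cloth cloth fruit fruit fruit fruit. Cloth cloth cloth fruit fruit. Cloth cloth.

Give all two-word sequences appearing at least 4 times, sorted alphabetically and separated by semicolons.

Bigram counts meeting the condition (at least 4 times):
  cloth cloth: 4
  fruit fruit: 5

cloth cloth; fruit fruit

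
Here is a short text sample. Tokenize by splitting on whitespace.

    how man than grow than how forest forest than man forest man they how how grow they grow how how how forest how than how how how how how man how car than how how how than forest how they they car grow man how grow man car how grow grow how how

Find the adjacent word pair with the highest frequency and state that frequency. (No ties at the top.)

Bigram frequencies (highest first):
  how how: 10
  than how: 3
  how grow: 3
  how man: 2
  how forest: 2
  grow how: 2
  … (26 more, each ≤ 2)

"how how", 10 times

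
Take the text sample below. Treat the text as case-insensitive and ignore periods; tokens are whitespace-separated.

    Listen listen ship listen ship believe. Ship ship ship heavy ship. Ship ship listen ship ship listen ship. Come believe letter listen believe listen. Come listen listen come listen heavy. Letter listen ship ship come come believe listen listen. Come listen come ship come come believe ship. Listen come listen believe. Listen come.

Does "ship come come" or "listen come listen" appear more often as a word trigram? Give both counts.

"ship come come": 2 occurrences
"listen come listen": 4 occurrences

"listen come listen" (4 vs 2)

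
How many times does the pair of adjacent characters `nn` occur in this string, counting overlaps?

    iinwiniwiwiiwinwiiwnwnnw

1

Sliding a length-2 window over the 24 characters (23 positions):
  position 22–23: nn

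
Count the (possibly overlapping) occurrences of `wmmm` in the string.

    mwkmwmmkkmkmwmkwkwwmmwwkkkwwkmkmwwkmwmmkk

0

Sliding a length-4 window over the 41 characters (38 positions):
  (no match at any position)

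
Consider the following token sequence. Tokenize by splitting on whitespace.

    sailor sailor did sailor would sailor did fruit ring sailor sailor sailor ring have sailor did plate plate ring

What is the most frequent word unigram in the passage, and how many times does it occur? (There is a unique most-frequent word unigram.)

"sailor", 8 times

Unigram frequencies (highest first):
  sailor: 8
  did: 3
  ring: 3
  plate: 2
  would: 1
  fruit: 1
  … (1 more, each ≤ 1)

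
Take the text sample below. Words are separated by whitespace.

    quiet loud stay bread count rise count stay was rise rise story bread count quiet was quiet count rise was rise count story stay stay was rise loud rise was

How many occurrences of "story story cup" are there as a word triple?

0

Scanning the 28 overlapping trigram windows for "story story cup":
  (none found)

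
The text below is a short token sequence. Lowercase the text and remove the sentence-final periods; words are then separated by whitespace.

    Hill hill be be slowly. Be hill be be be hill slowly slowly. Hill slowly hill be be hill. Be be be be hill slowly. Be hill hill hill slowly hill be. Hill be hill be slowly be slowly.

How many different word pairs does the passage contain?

39 tokens → 38 bigram windows in total.
Repeated bigrams (each contributes count−1 duplicates):
  be be: 7
  be hill: 7
  hill be: 7
  hill slowly: 4
  be slowly: 3
  hill hill: 3
  slowly be: 3
  slowly hill: 3
29 duplicate windows → 38 − 29 = 9 distinct.

9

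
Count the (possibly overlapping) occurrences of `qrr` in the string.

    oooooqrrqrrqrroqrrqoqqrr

5

Sliding a length-3 window over the 24 characters (22 positions):
  position 6–8: qrr
  position 9–11: qrr
  position 12–14: qrr
  position 16–18: qrr
  position 22–24: qrr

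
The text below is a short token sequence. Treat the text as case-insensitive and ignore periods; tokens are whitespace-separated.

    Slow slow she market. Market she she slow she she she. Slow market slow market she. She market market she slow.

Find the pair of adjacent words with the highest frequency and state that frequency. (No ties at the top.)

Bigram frequencies (highest first):
  she she: 4
  market she: 3
  she slow: 3
  slow she: 2
  she market: 2
  market market: 2
  … (3 more, each ≤ 2)

"she she", 4 times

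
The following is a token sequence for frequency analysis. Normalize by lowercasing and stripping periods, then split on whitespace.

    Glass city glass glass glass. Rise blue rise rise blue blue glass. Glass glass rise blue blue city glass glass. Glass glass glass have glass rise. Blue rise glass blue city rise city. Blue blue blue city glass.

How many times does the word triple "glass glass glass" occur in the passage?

Scanning the 36 overlapping trigram windows for "glass glass glass":
  position 3–5: glass glass glass
  position 12–14: glass glass glass
  position 19–21: glass glass glass
  position 20–22: glass glass glass
  position 21–23: glass glass glass

5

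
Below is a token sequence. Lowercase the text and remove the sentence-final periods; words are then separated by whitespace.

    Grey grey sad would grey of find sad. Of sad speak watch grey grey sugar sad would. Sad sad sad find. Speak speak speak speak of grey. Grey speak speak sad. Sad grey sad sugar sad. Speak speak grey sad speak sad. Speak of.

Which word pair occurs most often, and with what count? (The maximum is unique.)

"speak speak", 5 times

Bigram frequencies (highest first):
  speak speak: 5
  sad speak: 4
  grey grey: 3
  grey sad: 3
  sad sad: 3
  sad would: 2
  … (20 more, each ≤ 2)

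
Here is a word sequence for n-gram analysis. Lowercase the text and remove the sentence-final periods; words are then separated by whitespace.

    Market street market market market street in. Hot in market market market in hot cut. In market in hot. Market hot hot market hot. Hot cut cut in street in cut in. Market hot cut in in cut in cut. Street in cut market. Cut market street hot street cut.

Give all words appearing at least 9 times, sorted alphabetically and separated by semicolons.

cut; hot; in; market

Unigram counts meeting the condition (at least 9 times):
  cut: 10
  hot: 9
  in: 12
  market: 13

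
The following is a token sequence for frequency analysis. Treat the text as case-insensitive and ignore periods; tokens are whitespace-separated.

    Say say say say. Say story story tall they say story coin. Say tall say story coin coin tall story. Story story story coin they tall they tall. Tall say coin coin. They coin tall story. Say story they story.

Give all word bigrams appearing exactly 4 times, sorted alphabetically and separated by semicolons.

Bigram counts meeting the condition (exactly 4 times):
  say say: 4
  say story: 4
  story story: 4

say say; say story; story story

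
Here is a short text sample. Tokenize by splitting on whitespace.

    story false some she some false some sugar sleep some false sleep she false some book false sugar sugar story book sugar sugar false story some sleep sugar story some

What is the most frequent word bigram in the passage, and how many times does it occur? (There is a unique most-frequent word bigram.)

"false some", 3 times

Bigram frequencies (highest first):
  false some: 3
  some false: 2
  sugar sugar: 2
  sugar story: 2
  story some: 2
  story false: 1
  … (17 more, each ≤ 1)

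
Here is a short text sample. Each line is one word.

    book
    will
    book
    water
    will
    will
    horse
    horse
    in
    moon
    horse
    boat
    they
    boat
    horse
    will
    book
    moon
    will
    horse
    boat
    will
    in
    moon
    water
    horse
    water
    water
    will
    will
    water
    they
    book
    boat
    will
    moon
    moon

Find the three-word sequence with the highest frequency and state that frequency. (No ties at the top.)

"water will will", 2 times

Trigram frequencies (highest first):
  water will will: 2
  book will book: 1
  will book water: 1
  book water will: 1
  will will horse: 1
  will horse horse: 1
  … (28 more, each ≤ 1)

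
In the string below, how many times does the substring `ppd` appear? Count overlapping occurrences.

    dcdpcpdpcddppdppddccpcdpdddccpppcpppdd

Sliding a length-3 window over the 38 characters (36 positions):
  position 12–14: ppd
  position 15–17: ppd
  position 35–37: ppd

3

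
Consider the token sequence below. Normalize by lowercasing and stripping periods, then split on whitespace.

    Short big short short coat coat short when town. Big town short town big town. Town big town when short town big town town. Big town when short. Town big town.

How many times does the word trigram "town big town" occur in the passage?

Scanning the 29 overlapping trigram windows for "town big town":
  position 9–11: town big town
  position 13–15: town big town
  position 16–18: town big town
  position 21–23: town big town
  position 24–26: town big town
  position 29–31: town big town

6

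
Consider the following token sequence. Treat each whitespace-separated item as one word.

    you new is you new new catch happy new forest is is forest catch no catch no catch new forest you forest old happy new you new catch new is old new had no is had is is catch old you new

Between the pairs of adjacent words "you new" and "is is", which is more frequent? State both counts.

"you new" (4 vs 2)

"you new": 4 occurrences
"is is": 2 occurrences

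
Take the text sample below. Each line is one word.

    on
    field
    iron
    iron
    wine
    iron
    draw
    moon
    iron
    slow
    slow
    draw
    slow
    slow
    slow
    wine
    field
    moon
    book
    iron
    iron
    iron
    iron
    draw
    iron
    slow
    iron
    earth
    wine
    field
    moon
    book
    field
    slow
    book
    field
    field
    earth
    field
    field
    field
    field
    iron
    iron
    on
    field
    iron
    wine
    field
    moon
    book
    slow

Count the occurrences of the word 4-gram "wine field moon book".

Scanning the 49 overlapping 4-gram windows for "wine field moon book":
  position 16–19: wine field moon book
  position 29–32: wine field moon book
  position 48–51: wine field moon book

3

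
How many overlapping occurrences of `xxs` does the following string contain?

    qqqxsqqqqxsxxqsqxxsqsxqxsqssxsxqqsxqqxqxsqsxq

1

Sliding a length-3 window over the 45 characters (43 positions):
  position 17–19: xxs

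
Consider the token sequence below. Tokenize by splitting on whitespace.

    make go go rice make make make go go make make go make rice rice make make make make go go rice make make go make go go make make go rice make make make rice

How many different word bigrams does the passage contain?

36 tokens → 35 bigram windows in total.
Repeated bigrams (each contributes count−1 duplicates):
  make make: 10
  make go: 7
  go go: 4
  go make: 4
  rice make: 4
  go rice: 3
  make rice: 2
27 duplicate windows → 35 − 27 = 8 distinct.

8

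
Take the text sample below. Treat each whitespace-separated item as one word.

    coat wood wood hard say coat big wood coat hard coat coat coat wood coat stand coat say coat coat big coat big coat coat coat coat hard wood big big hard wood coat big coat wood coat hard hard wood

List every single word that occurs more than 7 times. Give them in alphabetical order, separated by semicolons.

Unigram counts meeting the condition (more than 7 times):
  coat: 18
  wood: 8

coat; wood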